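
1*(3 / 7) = 3 / 7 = 0.43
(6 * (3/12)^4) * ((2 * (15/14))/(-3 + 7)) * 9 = 0.11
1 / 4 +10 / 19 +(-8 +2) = -397 / 76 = -5.22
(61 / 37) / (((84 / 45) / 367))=324.14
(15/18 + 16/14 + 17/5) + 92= 20449/210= 97.38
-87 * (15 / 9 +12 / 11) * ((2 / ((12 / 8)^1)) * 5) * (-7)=369460 / 33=11195.76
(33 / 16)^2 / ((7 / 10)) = 5445 / 896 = 6.08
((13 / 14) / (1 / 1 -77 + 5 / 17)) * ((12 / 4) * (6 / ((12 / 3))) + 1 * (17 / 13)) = -2567 / 36036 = -0.07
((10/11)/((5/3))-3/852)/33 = 1693/103092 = 0.02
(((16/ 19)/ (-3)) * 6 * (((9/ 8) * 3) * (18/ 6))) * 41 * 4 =-53136/ 19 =-2796.63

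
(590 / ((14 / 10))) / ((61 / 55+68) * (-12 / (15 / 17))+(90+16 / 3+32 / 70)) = -1216875 / 2437319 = -0.50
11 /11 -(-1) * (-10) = -9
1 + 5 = 6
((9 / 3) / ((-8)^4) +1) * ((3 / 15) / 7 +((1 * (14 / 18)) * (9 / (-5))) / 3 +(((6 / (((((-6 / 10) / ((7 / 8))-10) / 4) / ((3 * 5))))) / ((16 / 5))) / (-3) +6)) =2920361243 / 321699840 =9.08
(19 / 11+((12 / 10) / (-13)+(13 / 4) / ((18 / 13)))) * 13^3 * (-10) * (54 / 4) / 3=-34645507 / 88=-393698.94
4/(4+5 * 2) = 0.29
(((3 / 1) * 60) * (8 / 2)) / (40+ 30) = 72 / 7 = 10.29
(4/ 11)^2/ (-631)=-16/ 76351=-0.00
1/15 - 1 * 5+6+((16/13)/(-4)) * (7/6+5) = -54/65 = -0.83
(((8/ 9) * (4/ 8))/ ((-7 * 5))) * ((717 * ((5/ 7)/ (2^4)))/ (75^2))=-239/ 3307500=-0.00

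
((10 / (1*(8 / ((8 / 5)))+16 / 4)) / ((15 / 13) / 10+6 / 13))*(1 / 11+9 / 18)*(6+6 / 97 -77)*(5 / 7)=-1661270 / 28809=-57.66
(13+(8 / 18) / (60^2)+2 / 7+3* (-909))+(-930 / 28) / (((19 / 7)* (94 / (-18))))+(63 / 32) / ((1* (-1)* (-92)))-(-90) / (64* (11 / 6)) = -1111137093773129 / 409925577600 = -2710.58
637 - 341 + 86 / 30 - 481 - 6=-2822 / 15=-188.13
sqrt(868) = 2 * sqrt(217) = 29.46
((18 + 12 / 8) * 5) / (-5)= -39 / 2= -19.50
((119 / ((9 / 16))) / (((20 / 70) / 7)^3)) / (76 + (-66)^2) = 14000231 / 19944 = 701.98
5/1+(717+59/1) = 781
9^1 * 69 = 621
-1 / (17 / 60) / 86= -30 / 731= -0.04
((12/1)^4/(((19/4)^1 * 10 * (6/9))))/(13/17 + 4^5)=352512/551665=0.64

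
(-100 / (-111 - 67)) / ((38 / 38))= 50 / 89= 0.56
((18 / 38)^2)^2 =6561 / 130321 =0.05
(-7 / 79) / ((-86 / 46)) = 161 / 3397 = 0.05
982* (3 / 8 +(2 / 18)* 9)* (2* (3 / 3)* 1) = 5401 / 2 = 2700.50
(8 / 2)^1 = 4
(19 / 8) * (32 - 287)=-4845 / 8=-605.62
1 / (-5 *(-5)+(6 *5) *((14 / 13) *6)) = 13 / 2845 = 0.00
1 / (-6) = -1 / 6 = -0.17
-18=-18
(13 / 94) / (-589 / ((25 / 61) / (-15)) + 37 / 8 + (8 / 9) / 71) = 12780 / 1992531301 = 0.00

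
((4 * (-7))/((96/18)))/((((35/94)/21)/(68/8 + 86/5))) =-760977/100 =-7609.77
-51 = -51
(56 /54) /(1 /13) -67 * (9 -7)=-3254 /27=-120.52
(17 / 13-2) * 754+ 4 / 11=-521.64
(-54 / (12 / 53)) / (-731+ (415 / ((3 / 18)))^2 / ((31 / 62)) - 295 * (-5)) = -159 / 8267296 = -0.00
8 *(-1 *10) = -80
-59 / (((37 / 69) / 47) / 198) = -37884726 / 37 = -1023911.51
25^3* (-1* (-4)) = 62500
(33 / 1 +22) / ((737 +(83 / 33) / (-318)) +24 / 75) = 14429250 / 193433827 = 0.07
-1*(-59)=59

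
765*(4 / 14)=1530 / 7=218.57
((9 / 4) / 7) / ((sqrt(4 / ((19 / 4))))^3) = 171*sqrt(19) / 1792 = 0.42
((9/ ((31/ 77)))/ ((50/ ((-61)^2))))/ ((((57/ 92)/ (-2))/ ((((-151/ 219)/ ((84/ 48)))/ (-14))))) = -1137226904/ 7524475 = -151.14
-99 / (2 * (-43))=99 / 86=1.15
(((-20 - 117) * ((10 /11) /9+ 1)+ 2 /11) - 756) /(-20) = 89759 /1980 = 45.33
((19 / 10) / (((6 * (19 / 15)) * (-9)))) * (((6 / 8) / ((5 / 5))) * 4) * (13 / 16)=-13 / 192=-0.07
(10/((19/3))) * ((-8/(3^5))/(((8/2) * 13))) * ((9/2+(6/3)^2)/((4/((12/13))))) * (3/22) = -85/317889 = -0.00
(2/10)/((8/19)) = 0.48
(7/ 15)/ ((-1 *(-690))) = 7/ 10350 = 0.00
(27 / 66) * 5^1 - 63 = -1341 / 22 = -60.95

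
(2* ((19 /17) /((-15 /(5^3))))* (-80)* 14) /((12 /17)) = 266000 /9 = 29555.56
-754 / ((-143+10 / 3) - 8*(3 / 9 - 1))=174 / 31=5.61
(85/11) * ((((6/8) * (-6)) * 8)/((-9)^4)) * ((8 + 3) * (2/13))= -680/9477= -0.07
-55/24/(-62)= 55/1488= 0.04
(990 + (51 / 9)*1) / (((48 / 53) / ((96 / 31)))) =316622 / 93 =3404.54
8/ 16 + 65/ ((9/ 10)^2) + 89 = 27499/ 162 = 169.75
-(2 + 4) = -6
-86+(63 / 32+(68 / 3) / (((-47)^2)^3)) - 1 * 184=-277359989628323 / 1034804671584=-268.03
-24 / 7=-3.43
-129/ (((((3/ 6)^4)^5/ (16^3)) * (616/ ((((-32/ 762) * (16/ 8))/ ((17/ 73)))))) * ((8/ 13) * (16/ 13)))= 71201296744448/ 166243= 428296510.20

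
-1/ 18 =-0.06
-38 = -38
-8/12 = -2/3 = -0.67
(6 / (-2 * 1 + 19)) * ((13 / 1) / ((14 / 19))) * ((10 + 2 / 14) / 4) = 52611 / 3332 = 15.79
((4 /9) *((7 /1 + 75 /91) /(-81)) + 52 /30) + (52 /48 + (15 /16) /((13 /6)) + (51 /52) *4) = 7.13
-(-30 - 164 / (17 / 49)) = 8546 / 17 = 502.71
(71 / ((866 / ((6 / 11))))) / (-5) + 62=61.99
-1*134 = -134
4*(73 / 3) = 292 / 3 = 97.33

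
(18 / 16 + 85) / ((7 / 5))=3445 / 56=61.52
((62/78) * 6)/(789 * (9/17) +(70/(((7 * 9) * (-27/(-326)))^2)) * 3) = 145221174/12953847413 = 0.01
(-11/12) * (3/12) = -11/48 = -0.23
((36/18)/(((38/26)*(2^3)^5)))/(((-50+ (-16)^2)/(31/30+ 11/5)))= 0.00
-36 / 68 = -9 / 17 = -0.53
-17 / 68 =-1 / 4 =-0.25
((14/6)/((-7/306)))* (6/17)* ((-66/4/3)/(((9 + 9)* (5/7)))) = 77/5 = 15.40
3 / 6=1 / 2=0.50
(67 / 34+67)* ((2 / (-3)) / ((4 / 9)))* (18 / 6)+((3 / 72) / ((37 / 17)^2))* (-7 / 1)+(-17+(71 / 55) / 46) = -327.40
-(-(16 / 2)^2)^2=-4096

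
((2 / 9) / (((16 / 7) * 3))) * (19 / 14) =19 / 432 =0.04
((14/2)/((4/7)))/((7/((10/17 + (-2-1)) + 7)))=8.03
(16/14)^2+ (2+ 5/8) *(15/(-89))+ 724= 25289045/34888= 724.86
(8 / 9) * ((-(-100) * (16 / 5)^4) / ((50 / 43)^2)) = 969408512 / 140625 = 6893.57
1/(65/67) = 67/65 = 1.03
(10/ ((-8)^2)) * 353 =1765/ 32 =55.16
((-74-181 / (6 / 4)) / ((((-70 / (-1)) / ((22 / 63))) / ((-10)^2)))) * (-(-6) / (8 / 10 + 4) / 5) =-32120 / 1323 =-24.28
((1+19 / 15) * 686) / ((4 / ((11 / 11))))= 5831 / 15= 388.73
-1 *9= -9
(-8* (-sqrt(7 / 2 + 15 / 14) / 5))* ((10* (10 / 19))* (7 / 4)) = 160* sqrt(14) / 19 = 31.51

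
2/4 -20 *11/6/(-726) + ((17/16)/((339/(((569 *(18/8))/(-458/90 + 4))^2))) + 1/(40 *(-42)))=148978145290253/34380783360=4333.18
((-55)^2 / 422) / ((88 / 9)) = 2475 / 3376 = 0.73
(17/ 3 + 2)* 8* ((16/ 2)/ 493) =1472/ 1479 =1.00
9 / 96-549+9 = -17277 / 32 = -539.91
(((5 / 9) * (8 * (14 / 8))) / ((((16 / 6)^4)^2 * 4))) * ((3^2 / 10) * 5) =229635 / 67108864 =0.00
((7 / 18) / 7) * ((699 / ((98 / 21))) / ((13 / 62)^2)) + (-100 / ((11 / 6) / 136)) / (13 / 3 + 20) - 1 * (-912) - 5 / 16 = 12100165887 / 15199184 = 796.11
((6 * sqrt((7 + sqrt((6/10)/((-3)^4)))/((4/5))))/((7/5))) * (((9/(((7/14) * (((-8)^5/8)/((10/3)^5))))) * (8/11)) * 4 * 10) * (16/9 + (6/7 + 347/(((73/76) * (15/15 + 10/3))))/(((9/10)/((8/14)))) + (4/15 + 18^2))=-254671.13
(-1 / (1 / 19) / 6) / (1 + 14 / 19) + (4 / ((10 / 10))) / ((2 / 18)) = 6767 / 198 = 34.18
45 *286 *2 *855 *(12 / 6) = 44015400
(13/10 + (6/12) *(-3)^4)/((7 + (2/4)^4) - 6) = 3344/85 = 39.34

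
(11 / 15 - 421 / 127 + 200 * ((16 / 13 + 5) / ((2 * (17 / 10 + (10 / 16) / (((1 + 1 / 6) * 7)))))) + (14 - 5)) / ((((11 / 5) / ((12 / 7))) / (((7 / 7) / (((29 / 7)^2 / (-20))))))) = -783929933360 / 2417362831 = -324.29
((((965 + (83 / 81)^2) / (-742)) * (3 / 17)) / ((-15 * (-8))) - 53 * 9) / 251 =-789537900287 / 415457479080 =-1.90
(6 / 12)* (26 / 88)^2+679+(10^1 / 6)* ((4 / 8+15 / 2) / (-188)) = 370686517 / 545952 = 678.97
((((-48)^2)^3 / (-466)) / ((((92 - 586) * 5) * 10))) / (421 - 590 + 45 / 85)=-1624375296 / 257540725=-6.31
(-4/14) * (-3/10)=0.09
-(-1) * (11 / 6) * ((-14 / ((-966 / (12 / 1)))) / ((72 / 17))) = 187 / 2484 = 0.08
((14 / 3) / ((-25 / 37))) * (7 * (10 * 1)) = -483.47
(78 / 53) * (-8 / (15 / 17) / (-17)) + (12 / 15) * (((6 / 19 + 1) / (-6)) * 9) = -3998 / 5035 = -0.79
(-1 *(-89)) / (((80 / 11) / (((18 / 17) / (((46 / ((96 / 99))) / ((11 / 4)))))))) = 2937 / 3910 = 0.75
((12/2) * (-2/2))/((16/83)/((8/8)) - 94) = 249/3893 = 0.06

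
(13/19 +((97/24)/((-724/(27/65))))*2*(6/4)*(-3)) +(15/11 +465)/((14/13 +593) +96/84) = 422953177723/284129079520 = 1.49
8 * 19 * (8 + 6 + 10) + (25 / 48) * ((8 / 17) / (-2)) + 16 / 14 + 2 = 5213657 / 1428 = 3651.02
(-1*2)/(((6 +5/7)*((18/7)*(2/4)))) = -98/423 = -0.23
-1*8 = -8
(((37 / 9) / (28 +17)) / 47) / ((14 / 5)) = 37 / 53298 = 0.00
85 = 85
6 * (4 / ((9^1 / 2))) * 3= 16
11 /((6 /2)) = 11 /3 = 3.67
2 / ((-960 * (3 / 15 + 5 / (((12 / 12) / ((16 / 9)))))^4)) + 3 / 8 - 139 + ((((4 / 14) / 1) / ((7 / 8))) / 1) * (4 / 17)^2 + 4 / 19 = -33343832478436126873 / 240929918705718368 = -138.40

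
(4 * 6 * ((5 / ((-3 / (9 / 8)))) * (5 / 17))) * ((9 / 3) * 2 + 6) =-2700 / 17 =-158.82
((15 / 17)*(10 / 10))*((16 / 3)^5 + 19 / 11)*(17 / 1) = 57694765 / 891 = 64752.82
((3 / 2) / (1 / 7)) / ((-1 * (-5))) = 21 / 10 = 2.10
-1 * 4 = -4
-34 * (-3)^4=-2754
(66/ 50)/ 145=33/ 3625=0.01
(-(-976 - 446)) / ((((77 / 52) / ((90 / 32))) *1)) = 415935 / 154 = 2700.88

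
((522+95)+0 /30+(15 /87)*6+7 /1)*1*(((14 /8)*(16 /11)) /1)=507528 /319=1591.00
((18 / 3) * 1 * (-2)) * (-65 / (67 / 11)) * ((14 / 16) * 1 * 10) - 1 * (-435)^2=-12603000 / 67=-188104.48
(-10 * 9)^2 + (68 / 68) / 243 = 8100.00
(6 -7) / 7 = -1 / 7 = -0.14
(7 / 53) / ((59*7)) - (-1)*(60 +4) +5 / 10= 403385 / 6254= 64.50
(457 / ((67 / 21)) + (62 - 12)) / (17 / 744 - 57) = -9632568 / 2840197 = -3.39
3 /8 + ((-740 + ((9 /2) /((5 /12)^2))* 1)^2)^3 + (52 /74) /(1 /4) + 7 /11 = 105391519295518635660015649709 /794921875000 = 132580977590431305.79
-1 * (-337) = 337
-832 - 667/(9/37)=-32167/9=-3574.11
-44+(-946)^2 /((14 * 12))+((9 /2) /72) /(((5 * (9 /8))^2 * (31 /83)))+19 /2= 2325606824 /439425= 5292.39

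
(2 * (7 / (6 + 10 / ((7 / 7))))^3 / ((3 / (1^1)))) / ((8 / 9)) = 1029 / 16384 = 0.06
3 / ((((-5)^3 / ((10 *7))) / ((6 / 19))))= -0.53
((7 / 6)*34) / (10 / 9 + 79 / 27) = 1071 / 109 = 9.83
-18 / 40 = -9 / 20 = -0.45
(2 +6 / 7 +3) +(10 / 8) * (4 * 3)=146 / 7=20.86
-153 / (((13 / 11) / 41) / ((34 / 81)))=-2228.02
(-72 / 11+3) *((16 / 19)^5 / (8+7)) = -13631488 / 136185445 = -0.10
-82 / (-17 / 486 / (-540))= -21520080 / 17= -1265887.06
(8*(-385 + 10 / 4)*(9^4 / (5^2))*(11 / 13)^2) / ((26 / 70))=-1548013.75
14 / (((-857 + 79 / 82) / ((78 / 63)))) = -4264 / 210585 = -0.02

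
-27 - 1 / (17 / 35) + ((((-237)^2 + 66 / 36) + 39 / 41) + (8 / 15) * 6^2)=1174345867 / 20910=56161.93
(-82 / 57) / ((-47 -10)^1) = 82 / 3249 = 0.03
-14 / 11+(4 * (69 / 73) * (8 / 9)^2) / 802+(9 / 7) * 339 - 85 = 21275433266 / 60858567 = 349.59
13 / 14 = 0.93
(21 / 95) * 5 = 21 / 19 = 1.11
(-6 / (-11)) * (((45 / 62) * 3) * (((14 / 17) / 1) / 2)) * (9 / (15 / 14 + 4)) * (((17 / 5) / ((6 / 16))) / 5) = 190512 / 121055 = 1.57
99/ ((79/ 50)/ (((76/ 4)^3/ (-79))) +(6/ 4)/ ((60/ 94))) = 67904100/ 1599383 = 42.46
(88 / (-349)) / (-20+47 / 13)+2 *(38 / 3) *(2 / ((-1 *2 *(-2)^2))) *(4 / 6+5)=-8000185 / 223011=-35.87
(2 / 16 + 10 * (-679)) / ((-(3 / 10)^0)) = 54319 / 8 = 6789.88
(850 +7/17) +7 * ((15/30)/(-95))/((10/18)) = 850.35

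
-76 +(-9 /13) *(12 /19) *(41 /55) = -1036888 /13585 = -76.33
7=7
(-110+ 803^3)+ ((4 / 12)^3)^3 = 10191493599112 / 19683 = 517781517.00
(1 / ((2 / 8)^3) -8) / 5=56 / 5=11.20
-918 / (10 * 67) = -459 / 335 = -1.37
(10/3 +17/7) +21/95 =11936/1995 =5.98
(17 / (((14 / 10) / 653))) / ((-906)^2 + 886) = 55505 / 5752054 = 0.01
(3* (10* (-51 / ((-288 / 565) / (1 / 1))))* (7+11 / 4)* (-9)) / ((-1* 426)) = 5618925 / 9088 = 618.28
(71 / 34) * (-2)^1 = -71 / 17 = -4.18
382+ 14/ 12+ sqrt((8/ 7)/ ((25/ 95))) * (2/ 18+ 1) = 4 * sqrt(1330)/ 63+ 2299/ 6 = 385.48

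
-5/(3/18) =-30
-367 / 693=-0.53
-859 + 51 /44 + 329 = -23269 /44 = -528.84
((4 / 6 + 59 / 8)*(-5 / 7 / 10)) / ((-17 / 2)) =193 / 2856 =0.07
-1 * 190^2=-36100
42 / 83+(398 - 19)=31499 / 83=379.51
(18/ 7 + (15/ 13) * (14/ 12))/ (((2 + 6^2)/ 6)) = 2139/ 3458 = 0.62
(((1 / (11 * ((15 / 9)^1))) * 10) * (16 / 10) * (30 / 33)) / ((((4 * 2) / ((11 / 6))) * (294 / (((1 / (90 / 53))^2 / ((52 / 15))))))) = 2809 / 45405360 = 0.00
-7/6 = -1.17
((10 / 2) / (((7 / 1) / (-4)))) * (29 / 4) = -145 / 7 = -20.71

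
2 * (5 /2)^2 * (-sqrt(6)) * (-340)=4250 * sqrt(6)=10410.33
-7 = -7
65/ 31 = 2.10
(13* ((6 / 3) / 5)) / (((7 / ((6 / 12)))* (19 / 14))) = 26 / 95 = 0.27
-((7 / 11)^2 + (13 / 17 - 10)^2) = -2996690 / 34969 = -85.70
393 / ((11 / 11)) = 393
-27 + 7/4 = -101/4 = -25.25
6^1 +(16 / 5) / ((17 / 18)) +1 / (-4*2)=6299 / 680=9.26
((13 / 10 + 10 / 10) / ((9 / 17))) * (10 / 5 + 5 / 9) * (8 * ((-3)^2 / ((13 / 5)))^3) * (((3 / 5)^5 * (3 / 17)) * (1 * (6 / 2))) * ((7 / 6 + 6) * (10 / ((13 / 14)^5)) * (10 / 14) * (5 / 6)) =7644428882496 / 815730721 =9371.27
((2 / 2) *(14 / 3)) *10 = 140 / 3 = 46.67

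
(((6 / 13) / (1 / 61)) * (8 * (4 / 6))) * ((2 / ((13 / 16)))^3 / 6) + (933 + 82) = 118949813 / 85683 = 1388.25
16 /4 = 4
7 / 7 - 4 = -3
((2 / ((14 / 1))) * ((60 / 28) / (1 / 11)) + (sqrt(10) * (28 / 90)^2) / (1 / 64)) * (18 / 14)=29.52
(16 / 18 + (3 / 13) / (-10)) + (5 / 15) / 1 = 1403 / 1170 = 1.20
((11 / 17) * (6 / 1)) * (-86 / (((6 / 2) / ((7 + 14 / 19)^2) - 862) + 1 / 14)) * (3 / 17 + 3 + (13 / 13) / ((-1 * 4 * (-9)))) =1.24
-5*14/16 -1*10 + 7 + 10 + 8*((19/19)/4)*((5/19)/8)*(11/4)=853/304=2.81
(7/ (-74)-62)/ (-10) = 6.21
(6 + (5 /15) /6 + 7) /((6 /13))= 3055 /108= 28.29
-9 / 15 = -3 / 5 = -0.60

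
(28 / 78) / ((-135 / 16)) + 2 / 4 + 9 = 99587 / 10530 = 9.46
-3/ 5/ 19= -3/ 95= -0.03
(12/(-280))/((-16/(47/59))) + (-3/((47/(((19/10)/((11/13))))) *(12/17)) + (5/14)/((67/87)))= 601626383/2288945120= 0.26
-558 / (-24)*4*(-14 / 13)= -1302 / 13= -100.15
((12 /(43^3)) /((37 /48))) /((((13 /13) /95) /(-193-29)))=-328320 /79507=-4.13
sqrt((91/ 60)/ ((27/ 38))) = sqrt(17290)/ 90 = 1.46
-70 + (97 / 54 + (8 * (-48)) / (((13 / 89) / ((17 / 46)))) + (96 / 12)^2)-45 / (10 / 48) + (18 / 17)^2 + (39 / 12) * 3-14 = -1194.89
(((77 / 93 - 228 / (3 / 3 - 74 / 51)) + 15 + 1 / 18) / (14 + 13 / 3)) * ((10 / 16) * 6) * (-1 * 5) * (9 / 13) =-301152285 / 815672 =-369.21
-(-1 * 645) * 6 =3870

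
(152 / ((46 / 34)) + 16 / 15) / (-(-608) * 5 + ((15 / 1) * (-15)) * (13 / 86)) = 3365008 / 89187675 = 0.04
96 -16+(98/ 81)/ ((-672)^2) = 29859841/ 373248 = 80.00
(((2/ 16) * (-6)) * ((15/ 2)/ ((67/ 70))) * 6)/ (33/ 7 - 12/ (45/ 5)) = -10.43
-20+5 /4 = -75 /4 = -18.75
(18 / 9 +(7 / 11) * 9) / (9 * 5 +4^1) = 85 / 539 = 0.16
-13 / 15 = -0.87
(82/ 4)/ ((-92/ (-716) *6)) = 7339/ 276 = 26.59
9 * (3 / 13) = 27 / 13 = 2.08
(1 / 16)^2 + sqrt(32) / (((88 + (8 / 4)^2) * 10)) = 1 / 256 + sqrt(2) / 230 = 0.01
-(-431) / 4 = 431 / 4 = 107.75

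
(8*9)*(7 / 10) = 252 / 5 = 50.40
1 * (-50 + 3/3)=-49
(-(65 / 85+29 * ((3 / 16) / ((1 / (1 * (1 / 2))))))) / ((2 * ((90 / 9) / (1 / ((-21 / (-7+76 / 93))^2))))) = -125306875 / 8299718784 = -0.02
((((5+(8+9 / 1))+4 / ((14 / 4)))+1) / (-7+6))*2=-338 / 7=-48.29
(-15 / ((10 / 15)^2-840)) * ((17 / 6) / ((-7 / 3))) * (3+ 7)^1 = -11475 / 52892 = -0.22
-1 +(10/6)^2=16/9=1.78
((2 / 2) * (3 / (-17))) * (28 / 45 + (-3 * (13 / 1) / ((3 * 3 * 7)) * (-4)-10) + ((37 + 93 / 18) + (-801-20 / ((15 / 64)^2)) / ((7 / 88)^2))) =270621611 / 8330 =32487.59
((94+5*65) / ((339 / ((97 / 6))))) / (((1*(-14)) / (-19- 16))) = 203215 / 4068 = 49.95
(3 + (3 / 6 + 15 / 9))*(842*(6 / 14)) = 13051 / 7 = 1864.43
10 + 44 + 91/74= 4087/74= 55.23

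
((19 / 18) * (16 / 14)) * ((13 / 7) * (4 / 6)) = 1976 / 1323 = 1.49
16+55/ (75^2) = 18011/ 1125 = 16.01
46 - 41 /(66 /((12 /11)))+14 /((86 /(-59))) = 185839 /5203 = 35.72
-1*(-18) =18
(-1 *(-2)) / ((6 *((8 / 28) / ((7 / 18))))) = 49 / 108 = 0.45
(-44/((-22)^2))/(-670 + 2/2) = 1/7359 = 0.00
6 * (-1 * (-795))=4770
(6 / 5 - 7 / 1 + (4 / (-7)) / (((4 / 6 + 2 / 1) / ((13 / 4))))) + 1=-5.50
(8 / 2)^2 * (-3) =-48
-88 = -88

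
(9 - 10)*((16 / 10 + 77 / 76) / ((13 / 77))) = -76461 / 4940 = -15.48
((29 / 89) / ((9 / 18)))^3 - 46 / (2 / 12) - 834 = -782320478 / 704969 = -1109.72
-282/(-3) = 94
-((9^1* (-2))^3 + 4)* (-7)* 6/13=-244776/13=-18828.92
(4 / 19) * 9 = 36 / 19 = 1.89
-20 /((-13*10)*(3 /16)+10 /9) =288 /335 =0.86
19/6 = 3.17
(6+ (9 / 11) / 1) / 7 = 75 / 77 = 0.97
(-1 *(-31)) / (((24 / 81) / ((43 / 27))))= 1333 / 8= 166.62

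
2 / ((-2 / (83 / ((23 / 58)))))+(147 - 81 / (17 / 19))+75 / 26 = -1524383 / 10166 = -149.95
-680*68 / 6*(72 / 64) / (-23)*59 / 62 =255765 / 713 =358.72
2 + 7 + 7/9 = 88/9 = 9.78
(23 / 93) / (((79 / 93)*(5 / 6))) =138 / 395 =0.35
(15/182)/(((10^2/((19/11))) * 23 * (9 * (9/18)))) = 19/1381380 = 0.00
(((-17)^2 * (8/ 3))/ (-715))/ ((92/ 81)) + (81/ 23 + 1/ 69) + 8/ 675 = 5770202/ 2220075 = 2.60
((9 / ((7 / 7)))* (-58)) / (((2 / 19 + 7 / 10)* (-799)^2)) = -11020 / 10852817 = -0.00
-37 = -37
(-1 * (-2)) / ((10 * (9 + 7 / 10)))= 2 / 97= 0.02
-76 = -76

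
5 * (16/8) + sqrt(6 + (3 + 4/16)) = sqrt(37)/2 + 10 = 13.04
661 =661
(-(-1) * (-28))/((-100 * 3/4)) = 28/75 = 0.37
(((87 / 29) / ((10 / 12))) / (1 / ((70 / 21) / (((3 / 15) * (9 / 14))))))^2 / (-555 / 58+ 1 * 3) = -4547200 / 3429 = -1326.10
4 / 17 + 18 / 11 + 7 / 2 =2009 / 374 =5.37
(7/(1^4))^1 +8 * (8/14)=81/7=11.57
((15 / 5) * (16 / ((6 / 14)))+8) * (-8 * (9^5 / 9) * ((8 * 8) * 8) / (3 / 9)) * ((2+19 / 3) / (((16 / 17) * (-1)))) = 85660416000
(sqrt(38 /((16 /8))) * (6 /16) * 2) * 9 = 27 * sqrt(19) /4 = 29.42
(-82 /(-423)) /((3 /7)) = 574 /1269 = 0.45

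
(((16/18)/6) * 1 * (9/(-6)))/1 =-2/9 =-0.22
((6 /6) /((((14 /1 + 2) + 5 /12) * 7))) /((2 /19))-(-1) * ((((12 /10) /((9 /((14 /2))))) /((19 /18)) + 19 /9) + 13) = 18956674 /1179045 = 16.08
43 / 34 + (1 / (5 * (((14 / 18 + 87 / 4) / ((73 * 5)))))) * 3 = 302929 / 27574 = 10.99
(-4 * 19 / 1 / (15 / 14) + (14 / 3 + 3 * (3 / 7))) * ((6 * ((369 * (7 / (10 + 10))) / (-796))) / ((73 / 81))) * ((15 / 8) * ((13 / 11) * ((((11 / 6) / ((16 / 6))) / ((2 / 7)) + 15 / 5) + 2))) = 1884949456221 / 1636321280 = 1151.94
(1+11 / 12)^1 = 23 / 12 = 1.92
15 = 15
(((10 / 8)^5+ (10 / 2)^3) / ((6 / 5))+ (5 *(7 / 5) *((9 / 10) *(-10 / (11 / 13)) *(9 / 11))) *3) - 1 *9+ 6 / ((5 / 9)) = -275967419 / 3717120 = -74.24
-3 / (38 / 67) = -201 / 38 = -5.29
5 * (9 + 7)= 80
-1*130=-130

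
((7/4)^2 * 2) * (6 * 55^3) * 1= 6114281.25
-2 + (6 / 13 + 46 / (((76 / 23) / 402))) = 5594.72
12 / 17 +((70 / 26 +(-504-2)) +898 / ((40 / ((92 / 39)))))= -1490566 / 3315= -449.64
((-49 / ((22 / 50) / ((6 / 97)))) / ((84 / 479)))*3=-251475 / 2134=-117.84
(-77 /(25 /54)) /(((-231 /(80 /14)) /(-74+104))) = 123.43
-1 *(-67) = 67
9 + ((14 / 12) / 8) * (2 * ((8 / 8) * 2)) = 115 / 12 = 9.58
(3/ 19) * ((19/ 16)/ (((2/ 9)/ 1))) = 27/ 32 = 0.84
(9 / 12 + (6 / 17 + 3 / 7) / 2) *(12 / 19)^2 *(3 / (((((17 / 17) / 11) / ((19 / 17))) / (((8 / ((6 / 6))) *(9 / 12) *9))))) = 34834536 / 38437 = 906.28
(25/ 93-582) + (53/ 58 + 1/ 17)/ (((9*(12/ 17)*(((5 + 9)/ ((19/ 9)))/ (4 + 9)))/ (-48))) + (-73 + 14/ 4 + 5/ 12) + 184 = -140167901/ 291276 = -481.22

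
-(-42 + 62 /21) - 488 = -9428 /21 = -448.95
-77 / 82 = -0.94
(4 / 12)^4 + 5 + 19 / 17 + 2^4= 22.13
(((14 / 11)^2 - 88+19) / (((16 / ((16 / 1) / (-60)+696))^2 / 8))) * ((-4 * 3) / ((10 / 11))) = 55496500793 / 4125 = 13453697.16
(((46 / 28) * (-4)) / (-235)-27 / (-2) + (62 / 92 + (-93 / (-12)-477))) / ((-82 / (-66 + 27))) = -2685812337 / 12409880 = -216.43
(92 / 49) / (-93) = -92 / 4557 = -0.02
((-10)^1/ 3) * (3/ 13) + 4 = 42/ 13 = 3.23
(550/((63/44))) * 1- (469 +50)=-8497/63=-134.87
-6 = -6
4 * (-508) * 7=-14224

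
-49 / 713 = -0.07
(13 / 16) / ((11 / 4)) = 13 / 44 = 0.30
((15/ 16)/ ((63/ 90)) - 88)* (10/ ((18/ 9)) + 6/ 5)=-150443/ 280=-537.30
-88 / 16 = -11 / 2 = -5.50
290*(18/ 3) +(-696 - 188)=856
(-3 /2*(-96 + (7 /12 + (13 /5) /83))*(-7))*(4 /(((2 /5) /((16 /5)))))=-13300532 /415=-32049.47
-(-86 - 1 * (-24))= 62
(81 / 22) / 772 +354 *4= 24049425 / 16984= 1416.00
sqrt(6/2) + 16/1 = sqrt(3) + 16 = 17.73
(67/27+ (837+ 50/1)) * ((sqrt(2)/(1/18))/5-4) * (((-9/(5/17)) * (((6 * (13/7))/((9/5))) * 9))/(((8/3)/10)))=159226080/7-143303472 * sqrt(2)/7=-6205090.52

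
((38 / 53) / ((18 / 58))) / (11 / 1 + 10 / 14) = 3857 / 19557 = 0.20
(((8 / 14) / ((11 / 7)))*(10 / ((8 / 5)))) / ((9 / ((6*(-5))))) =-7.58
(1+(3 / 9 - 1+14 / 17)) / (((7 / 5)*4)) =295 / 1428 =0.21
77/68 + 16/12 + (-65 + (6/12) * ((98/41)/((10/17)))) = -2530219/41820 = -60.50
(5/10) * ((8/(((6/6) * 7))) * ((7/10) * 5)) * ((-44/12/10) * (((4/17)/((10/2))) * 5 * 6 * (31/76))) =-682/1615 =-0.42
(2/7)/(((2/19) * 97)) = 19/679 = 0.03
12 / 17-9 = -141 / 17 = -8.29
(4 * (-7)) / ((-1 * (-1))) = -28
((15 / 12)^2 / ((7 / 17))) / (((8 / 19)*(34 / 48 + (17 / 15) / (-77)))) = 78375 / 6032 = 12.99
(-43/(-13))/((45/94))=4042/585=6.91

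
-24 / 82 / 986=-6 / 20213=-0.00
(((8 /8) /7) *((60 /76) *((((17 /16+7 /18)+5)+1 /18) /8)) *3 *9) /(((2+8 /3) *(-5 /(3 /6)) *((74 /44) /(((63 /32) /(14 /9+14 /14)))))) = -22541409 /927195136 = -0.02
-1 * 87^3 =-658503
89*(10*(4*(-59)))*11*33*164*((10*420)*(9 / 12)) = -39387919032000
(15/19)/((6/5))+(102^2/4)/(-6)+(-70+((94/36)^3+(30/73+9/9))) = -3912066019/8088984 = -483.63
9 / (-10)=-9 / 10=-0.90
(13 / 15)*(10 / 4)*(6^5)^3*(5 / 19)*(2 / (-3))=-3395780444160 / 19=-178725286534.74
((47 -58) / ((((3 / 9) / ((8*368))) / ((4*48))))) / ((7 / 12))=-223838208 / 7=-31976886.86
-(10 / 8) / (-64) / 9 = 5 / 2304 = 0.00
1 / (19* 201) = 1 / 3819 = 0.00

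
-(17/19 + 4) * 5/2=-465/38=-12.24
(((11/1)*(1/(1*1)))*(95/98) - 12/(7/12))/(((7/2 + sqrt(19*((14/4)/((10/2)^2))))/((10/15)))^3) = -5612380000/23813300133 + 2186692000*sqrt(266)/166693100931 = -0.02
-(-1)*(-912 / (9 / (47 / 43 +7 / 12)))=-65740 / 387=-169.87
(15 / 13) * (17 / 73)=255 / 949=0.27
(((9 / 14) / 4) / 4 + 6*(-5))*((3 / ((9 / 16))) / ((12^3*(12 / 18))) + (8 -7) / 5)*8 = -494377 / 10080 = -49.05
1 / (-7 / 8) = -8 / 7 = -1.14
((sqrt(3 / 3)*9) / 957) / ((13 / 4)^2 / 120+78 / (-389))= -2240640 / 26802061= -0.08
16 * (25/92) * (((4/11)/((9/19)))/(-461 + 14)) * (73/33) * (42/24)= -970900/33588027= -0.03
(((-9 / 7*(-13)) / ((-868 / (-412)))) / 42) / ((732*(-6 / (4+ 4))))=-1339 / 3891678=-0.00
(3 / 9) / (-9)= -1 / 27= -0.04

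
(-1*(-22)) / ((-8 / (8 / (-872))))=11 / 436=0.03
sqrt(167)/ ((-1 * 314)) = -sqrt(167)/ 314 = -0.04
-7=-7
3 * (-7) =-21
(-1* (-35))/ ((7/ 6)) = 30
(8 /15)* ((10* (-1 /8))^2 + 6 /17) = 521 /510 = 1.02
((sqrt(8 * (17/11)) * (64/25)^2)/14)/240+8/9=256 * sqrt(374)/721875+8/9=0.90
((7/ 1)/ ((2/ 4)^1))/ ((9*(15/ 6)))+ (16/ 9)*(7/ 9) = 812/ 405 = 2.00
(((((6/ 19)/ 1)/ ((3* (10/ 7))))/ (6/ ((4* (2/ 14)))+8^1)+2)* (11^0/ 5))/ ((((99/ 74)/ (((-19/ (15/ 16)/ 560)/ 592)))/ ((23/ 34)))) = -13501/ 1089742500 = -0.00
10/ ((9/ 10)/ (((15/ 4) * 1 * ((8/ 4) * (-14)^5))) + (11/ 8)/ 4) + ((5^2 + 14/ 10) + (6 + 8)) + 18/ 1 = 87.49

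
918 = 918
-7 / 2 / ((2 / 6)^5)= -1701 / 2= -850.50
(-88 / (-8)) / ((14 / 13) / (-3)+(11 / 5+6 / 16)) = 17160 / 3457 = 4.96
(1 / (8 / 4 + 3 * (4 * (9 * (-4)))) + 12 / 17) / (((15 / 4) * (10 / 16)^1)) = 82288 / 274125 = 0.30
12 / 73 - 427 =-31159 / 73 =-426.84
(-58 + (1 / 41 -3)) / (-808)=625 / 8282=0.08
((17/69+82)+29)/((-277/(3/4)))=-1919/6371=-0.30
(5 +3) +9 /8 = 9.12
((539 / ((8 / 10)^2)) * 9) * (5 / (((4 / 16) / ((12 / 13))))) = 1819125 / 13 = 139932.69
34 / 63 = 0.54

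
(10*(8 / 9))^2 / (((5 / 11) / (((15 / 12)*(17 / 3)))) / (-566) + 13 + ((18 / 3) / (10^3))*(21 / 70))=1693472000000 / 278665214409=6.08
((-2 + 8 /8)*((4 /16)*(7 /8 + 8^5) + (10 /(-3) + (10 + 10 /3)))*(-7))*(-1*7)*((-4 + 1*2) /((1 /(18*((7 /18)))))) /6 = 90027553 /96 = 937787.01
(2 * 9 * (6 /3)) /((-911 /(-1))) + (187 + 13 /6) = 1034201 /5466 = 189.21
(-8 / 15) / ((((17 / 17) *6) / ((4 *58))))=-928 / 45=-20.62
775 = 775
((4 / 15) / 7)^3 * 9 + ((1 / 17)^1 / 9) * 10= 432014 / 6559875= 0.07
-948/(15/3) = -948/5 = -189.60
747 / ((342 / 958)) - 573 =28870 / 19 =1519.47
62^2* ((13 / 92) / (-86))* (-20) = 124930 / 989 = 126.32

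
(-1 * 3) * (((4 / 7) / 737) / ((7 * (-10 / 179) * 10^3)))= 537 / 90282500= 0.00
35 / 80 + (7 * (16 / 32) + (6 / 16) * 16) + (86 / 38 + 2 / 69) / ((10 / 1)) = 213257 / 20976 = 10.17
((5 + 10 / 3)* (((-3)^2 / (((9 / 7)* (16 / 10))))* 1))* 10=4375 / 12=364.58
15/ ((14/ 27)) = 405/ 14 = 28.93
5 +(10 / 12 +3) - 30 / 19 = 827 / 114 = 7.25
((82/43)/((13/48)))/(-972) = -328/45279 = -0.01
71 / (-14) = -71 / 14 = -5.07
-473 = -473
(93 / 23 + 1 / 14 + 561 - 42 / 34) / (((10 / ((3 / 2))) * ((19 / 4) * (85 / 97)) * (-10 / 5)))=-10.16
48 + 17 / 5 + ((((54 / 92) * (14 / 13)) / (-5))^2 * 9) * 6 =116809219 / 2235025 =52.26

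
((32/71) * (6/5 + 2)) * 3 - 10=-2014/355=-5.67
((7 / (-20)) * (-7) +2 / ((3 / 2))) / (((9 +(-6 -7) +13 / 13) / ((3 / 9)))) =-227 / 540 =-0.42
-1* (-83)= 83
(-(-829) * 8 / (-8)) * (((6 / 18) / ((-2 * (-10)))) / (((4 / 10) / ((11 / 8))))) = -9119 / 192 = -47.49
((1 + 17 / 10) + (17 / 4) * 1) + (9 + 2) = 359 / 20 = 17.95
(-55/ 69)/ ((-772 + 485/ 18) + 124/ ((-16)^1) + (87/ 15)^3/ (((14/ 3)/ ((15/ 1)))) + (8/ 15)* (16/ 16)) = 115500/ 18130831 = 0.01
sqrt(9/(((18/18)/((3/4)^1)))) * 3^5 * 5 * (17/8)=61965 * sqrt(3)/16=6707.91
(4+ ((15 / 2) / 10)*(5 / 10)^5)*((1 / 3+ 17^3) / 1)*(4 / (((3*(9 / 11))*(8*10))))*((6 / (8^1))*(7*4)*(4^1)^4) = 58451470 / 27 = 2164869.26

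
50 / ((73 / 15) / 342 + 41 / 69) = 5899500 / 71789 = 82.18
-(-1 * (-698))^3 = -340068392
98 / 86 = 49 / 43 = 1.14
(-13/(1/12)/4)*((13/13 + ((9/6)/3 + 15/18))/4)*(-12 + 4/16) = 4277/16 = 267.31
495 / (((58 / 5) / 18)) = 22275 / 29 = 768.10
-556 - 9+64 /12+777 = 652 /3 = 217.33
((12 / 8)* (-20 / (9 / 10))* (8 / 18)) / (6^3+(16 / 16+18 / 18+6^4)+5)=-0.01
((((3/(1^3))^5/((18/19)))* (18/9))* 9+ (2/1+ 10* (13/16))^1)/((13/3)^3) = 56.86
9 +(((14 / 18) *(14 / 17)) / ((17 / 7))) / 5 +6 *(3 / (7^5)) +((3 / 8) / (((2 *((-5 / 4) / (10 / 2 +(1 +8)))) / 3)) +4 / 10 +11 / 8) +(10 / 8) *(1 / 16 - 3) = 11987633087 / 13988802240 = 0.86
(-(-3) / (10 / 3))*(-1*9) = -81 / 10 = -8.10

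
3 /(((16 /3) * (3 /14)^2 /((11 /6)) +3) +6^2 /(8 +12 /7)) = 9163 /20890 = 0.44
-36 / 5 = -7.20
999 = 999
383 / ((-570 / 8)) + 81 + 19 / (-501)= 1199182 / 15865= 75.59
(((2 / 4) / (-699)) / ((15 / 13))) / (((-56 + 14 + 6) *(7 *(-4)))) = -13 / 21137760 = -0.00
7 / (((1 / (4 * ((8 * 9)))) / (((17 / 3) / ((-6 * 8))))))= -238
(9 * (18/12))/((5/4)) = 54/5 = 10.80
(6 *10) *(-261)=-15660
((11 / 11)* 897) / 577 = 1.55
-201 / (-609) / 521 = 67 / 105763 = 0.00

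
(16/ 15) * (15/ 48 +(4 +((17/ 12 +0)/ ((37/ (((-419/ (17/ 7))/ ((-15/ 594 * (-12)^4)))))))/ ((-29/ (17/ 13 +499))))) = 164503307/ 37662300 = 4.37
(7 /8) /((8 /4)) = 7 /16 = 0.44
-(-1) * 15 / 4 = 15 / 4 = 3.75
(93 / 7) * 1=93 / 7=13.29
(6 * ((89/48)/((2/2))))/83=89/664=0.13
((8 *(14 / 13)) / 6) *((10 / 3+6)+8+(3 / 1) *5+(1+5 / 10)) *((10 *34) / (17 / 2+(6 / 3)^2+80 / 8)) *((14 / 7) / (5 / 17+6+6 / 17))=26282816 / 118989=220.88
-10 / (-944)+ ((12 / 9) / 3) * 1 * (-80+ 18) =-117011 / 4248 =-27.54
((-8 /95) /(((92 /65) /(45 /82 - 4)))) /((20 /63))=231777 /358340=0.65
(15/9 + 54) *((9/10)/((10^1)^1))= 501/100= 5.01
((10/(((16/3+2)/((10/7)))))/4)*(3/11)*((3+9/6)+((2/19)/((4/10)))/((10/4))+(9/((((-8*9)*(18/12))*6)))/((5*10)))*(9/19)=2834829/9784544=0.29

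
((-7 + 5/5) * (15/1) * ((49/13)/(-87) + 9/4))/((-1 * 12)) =49915/3016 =16.55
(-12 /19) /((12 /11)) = -11 /19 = -0.58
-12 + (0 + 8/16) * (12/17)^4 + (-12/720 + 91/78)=-17916697/1670420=-10.73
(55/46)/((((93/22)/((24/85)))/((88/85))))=85184/1030285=0.08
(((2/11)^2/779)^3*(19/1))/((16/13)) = 52/44077289800841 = 0.00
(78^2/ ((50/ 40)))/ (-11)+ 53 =-21421/ 55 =-389.47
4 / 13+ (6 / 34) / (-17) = 1117 / 3757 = 0.30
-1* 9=-9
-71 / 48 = -1.48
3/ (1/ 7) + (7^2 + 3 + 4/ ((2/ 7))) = 87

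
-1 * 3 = -3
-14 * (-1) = 14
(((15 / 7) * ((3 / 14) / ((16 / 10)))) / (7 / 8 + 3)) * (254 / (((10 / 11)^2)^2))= 27.54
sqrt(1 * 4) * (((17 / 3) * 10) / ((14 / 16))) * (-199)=-541280 / 21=-25775.24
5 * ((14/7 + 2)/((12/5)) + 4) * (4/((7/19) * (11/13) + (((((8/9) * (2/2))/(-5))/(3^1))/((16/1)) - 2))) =-7558200/112837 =-66.98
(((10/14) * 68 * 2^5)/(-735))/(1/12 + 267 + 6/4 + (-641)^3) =8704/1084049246147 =0.00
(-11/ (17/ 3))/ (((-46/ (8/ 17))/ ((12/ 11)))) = 144/ 6647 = 0.02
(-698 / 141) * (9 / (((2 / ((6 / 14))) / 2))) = -6282 / 329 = -19.09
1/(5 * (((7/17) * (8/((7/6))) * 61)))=17/14640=0.00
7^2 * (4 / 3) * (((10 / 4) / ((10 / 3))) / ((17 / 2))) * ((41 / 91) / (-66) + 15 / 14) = 6.14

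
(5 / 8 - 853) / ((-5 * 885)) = 0.19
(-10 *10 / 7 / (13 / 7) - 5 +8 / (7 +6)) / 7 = -157 / 91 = -1.73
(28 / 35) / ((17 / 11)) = 44 / 85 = 0.52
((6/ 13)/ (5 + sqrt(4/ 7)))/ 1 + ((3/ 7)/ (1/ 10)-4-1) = -3215/ 5187-4*sqrt(7)/ 741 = -0.63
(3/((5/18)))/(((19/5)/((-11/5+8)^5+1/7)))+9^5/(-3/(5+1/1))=-41331098178/415625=-99443.24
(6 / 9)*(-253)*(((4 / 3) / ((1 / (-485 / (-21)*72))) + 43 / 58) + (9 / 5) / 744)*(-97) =13700907254089 / 377580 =36286104.28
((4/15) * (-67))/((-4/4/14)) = 3752/15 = 250.13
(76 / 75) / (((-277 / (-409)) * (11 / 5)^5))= 3885500 / 133833381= 0.03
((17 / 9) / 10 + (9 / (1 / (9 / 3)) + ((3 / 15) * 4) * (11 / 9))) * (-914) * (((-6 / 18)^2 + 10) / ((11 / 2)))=-14056406 / 297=-47327.97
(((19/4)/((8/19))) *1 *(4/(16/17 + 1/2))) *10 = 30685/98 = 313.11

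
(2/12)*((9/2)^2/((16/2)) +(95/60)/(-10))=1139/2880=0.40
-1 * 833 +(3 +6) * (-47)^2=19048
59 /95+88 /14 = 4593 /665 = 6.91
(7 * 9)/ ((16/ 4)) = 63/ 4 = 15.75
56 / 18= 28 / 9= 3.11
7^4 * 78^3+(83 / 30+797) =34182004553 / 30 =1139400151.77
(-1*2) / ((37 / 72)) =-144 / 37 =-3.89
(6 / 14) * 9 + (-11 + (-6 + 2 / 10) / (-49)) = -1721 / 245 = -7.02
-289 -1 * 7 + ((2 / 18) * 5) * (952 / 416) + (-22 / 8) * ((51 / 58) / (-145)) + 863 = 2236713547 / 3935880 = 568.29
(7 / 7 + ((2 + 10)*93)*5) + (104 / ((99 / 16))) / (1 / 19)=584135 / 99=5900.35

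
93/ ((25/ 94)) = 8742/ 25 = 349.68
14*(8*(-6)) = -672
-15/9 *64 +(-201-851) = -3476/3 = -1158.67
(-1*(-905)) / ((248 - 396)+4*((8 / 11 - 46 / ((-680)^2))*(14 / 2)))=-575399000 / 81152971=-7.09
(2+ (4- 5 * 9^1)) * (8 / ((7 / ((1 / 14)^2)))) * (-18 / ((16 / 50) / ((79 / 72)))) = 77025 / 5488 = 14.04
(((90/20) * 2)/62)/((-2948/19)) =-171/182776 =-0.00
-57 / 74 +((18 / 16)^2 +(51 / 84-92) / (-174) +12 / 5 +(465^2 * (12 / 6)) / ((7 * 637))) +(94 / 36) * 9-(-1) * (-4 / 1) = 183578440351 / 1531042240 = 119.90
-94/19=-4.95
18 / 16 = 9 / 8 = 1.12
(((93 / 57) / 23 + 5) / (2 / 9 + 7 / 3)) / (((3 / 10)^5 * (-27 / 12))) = -886400000 / 2442393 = -362.92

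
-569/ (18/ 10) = -2845/ 9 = -316.11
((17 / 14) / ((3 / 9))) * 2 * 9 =459 / 7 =65.57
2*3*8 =48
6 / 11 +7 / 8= 125 / 88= 1.42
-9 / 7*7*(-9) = 81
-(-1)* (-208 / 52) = -4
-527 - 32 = -559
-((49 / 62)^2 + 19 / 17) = -113853 / 65348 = -1.74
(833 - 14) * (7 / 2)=2866.50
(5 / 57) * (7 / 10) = 7 / 114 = 0.06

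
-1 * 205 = -205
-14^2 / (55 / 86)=-16856 / 55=-306.47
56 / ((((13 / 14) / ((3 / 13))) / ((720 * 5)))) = 8467200 / 169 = 50101.78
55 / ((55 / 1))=1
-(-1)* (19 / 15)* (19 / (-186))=-361 / 2790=-0.13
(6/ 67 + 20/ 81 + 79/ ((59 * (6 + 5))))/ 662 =1613807/ 2331645426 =0.00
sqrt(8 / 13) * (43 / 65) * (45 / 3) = 258 * sqrt(26) / 169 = 7.78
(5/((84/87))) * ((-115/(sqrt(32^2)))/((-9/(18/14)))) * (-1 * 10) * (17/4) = -1417375/12544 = -112.99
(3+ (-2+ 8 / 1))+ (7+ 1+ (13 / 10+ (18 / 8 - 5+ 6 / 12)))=321 / 20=16.05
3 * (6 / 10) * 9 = 81 / 5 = 16.20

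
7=7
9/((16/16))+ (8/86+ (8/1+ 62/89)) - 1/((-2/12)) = 91043/3827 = 23.79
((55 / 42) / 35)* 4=22 / 147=0.15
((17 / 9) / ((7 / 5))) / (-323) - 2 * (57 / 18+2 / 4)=-8783 / 1197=-7.34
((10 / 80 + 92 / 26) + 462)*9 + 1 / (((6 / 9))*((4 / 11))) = 218145 / 52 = 4195.10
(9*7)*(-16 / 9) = -112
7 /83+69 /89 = 6350 /7387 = 0.86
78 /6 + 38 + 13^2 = 220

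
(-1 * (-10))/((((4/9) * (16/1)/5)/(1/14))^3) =455625/359661568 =0.00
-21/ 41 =-0.51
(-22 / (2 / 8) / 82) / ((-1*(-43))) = -44 / 1763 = -0.02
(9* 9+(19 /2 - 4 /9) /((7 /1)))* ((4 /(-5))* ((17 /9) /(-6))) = 176273 /8505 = 20.73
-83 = -83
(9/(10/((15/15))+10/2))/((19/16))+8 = 808/95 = 8.51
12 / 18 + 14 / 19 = 80 / 57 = 1.40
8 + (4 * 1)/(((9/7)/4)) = 184/9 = 20.44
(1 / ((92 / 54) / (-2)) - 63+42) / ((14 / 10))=-2550 / 161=-15.84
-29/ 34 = -0.85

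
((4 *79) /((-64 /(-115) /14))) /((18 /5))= 317975 /144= 2208.16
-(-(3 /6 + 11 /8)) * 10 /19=75 /76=0.99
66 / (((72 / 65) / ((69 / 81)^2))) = 43.24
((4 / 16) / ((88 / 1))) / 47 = 0.00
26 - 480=-454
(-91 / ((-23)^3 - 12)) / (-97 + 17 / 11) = -143 / 1826850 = -0.00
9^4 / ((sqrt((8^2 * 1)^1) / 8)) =6561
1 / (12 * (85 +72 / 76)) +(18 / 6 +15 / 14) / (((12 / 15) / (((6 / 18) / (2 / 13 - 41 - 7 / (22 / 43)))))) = -3223939 / 106959867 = -0.03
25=25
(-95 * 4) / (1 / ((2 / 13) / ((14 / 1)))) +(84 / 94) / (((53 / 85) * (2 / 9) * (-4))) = -5248235 / 906724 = -5.79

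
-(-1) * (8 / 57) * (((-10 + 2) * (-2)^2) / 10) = -128 / 285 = -0.45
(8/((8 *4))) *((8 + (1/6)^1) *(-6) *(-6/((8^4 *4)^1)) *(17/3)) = 833/32768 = 0.03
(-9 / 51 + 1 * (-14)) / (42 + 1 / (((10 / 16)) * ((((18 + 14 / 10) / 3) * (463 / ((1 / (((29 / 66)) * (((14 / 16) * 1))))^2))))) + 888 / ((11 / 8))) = -4906304844749 / 238046796916770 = -0.02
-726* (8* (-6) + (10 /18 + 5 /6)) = 101519 /3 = 33839.67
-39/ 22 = -1.77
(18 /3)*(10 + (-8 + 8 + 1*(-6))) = 24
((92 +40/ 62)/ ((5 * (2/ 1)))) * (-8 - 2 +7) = -4308/ 155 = -27.79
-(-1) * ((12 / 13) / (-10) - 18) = -1176 / 65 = -18.09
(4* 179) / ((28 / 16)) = 2864 / 7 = 409.14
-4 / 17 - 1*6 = -106 / 17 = -6.24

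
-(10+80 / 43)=-510 / 43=-11.86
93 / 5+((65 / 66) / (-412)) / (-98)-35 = -16.40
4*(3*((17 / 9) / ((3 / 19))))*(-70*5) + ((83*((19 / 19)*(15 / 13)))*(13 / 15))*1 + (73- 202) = -50290.44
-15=-15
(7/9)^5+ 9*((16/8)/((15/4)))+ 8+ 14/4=9793057/590490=16.58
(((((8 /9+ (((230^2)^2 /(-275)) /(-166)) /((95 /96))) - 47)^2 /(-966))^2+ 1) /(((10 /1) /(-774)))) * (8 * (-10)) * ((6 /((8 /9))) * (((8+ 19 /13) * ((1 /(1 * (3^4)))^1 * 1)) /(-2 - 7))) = -313836147160504795132238874327928405860527 /36771308589496067761015413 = -8534810405147067.99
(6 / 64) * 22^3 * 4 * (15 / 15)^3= 3993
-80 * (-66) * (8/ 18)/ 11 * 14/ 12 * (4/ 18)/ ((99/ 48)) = 71680/ 2673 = 26.82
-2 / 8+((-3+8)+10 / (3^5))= 4657 / 972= 4.79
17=17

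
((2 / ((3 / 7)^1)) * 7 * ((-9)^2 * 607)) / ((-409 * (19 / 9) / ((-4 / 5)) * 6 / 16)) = 154187712 / 38855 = 3968.28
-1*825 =-825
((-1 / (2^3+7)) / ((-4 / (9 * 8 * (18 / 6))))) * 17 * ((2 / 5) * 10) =244.80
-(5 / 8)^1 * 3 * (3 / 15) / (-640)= 3 / 5120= 0.00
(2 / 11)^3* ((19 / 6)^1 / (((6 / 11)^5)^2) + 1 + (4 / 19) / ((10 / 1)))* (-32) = -46852242719237 / 179194819320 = -261.46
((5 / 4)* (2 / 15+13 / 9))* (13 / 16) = 923 / 576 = 1.60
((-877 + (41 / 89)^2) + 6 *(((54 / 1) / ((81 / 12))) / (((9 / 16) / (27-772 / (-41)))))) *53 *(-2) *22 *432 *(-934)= 927118493866870272 / 324761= 2854771643968.55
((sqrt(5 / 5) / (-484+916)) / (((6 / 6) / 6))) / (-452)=-1 / 32544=-0.00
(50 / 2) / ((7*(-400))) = -1 / 112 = -0.01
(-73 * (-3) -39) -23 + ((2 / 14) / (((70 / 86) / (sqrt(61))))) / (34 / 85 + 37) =43 * sqrt(61) / 9163 + 157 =157.04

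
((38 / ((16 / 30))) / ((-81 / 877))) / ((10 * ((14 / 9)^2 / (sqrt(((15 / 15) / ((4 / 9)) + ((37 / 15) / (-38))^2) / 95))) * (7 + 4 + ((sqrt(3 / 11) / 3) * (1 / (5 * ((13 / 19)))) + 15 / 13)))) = -29722407 * sqrt(69577430) / 613564422688 + 11401 * sqrt(2296055190) / 322928643520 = -0.40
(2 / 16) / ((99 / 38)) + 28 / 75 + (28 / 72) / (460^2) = 0.42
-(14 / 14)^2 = -1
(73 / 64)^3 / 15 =389017 / 3932160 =0.10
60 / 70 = 6 / 7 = 0.86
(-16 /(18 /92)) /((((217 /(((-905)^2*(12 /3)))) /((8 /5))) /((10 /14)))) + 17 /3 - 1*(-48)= -19288943123 /13671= -1410938.71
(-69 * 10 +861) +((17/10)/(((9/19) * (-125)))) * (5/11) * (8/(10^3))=529030927/3093750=171.00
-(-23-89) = 112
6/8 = 3/4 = 0.75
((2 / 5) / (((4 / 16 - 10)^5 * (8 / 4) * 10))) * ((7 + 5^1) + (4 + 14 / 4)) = -256 / 57836025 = -0.00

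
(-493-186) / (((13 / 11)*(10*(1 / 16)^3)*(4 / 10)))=-7648256 / 13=-588327.38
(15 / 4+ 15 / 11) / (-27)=-25 / 132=-0.19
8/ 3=2.67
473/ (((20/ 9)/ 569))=2422233/ 20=121111.65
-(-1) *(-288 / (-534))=48 / 89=0.54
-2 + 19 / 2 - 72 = -129 / 2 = -64.50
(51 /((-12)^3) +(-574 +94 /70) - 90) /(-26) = 13359763 /524160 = 25.49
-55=-55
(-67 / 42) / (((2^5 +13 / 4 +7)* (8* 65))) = -67 / 922740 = -0.00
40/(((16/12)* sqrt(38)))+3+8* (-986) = -7885+15* sqrt(38)/19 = -7880.13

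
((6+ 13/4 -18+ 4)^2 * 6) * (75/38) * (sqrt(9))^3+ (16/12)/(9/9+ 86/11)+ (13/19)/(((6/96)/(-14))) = 624639929/88464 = 7060.95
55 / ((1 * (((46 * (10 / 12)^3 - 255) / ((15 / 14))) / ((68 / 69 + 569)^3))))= -20074865846735370 / 420138677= -47781522.97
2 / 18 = 1 / 9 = 0.11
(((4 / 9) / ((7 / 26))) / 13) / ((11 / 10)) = 80 / 693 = 0.12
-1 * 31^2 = -961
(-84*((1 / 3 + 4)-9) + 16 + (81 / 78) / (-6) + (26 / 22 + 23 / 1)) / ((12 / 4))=247109 / 1716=144.00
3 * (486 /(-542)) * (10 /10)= -729 /271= -2.69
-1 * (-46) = 46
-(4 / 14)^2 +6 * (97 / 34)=14191 / 833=17.04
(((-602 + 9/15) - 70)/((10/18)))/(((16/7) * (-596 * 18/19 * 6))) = 148827/953600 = 0.16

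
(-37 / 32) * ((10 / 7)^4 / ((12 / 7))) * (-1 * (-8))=-23125 / 1029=-22.47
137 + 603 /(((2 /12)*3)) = 1343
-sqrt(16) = -4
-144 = -144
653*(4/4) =653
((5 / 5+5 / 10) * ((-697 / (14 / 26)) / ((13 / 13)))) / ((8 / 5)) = -1213.53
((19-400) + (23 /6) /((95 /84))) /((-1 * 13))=35873 /1235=29.05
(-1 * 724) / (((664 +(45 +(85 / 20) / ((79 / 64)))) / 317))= -322.14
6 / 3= 2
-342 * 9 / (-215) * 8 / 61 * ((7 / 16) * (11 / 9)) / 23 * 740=1948716 / 60329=32.30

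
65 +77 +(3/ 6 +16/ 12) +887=6185/ 6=1030.83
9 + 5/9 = 86/9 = 9.56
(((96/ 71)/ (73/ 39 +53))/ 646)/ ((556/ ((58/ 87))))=78/ 1705412545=0.00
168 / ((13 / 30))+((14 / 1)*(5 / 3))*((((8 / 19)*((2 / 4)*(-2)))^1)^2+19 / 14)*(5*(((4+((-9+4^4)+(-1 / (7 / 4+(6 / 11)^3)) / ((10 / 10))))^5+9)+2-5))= 90601612118030523791782409499698184565 / 513337204762079443970393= 176495315900631.80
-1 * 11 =-11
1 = 1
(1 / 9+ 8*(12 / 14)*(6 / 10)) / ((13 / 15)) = 4.88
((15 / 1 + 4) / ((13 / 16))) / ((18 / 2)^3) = 304 / 9477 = 0.03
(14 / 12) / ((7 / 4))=2 / 3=0.67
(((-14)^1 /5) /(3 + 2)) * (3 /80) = -21 /1000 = -0.02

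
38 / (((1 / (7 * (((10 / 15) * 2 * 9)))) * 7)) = 456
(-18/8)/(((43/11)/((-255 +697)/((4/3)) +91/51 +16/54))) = -3368497/17544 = -192.00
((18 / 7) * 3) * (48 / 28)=648 / 49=13.22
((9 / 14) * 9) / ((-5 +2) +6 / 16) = -108 / 49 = -2.20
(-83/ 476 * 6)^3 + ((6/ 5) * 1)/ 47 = -3547100883/ 3168098920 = -1.12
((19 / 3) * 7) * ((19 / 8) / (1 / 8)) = 2527 / 3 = 842.33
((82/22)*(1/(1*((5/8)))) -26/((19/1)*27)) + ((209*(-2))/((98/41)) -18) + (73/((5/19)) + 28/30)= 126320476/1382535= 91.37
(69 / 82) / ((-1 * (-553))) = 69 / 45346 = 0.00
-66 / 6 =-11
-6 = -6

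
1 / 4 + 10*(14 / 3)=563 / 12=46.92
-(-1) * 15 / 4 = 15 / 4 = 3.75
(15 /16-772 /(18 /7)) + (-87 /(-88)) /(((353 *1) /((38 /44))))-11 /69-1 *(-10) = -10236501359 /35366364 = -289.44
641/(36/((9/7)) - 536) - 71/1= -36709/508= -72.26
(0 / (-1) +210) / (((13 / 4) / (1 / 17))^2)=0.07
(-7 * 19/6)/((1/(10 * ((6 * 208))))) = -276640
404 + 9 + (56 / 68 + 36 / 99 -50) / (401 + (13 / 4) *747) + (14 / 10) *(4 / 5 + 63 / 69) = 101074275694 / 243329075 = 415.38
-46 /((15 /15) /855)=-39330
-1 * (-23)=23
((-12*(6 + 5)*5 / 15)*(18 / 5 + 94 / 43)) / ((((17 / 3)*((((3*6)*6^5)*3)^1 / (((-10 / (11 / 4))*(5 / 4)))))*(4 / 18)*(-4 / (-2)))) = 1555 / 1421064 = 0.00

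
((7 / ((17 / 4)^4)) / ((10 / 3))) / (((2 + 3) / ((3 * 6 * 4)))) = 193536 / 2088025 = 0.09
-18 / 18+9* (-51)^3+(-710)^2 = -689760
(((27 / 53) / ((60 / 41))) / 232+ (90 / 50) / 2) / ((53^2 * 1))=221697 / 690789280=0.00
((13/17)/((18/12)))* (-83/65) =-166/255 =-0.65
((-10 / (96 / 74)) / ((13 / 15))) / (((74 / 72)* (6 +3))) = -25 / 26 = -0.96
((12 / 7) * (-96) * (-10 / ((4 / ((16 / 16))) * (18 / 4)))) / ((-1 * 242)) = -320 / 847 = -0.38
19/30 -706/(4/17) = -44998/15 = -2999.87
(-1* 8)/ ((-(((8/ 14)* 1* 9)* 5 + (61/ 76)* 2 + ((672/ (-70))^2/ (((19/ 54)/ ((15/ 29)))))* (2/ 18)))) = 16240/ 86017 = 0.19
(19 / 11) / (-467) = -19 / 5137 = -0.00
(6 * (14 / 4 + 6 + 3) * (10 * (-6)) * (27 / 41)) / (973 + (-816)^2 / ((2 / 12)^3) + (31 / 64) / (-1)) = -0.00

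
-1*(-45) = 45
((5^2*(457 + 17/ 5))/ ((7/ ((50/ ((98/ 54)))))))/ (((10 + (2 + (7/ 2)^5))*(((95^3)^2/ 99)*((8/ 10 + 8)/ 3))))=26850528/ 6935166222823825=0.00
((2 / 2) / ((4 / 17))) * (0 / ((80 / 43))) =0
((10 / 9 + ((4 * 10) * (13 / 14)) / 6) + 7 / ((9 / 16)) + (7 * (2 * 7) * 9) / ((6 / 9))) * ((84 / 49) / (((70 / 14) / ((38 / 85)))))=12858136 / 62475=205.81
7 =7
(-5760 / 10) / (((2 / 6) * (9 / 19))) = -3648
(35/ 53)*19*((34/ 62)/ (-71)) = -11305/ 116653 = -0.10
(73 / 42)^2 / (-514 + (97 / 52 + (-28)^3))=-69277 / 515147535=-0.00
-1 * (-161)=161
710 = 710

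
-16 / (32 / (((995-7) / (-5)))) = 494 / 5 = 98.80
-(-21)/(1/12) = 252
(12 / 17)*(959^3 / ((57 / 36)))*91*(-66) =-762787629860256 / 323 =-2361571609474.48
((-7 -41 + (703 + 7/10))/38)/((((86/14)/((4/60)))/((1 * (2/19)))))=45899/2328450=0.02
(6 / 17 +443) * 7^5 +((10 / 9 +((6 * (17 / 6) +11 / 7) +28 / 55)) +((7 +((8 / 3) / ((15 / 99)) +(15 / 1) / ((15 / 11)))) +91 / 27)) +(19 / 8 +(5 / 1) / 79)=832211815620391 / 111683880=7451494.48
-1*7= -7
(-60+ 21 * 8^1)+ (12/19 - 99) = 183/19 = 9.63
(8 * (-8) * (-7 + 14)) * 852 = -381696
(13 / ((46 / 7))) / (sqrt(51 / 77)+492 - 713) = -91091 / 10176028 - 91 *sqrt(3927) / 172992476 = -0.01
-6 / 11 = -0.55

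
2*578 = 1156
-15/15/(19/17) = -17/19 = -0.89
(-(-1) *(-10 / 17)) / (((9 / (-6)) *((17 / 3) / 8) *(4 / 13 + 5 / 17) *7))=2080 / 15827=0.13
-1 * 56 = -56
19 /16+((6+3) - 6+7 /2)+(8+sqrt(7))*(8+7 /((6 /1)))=55*sqrt(7) /6+3889 /48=105.27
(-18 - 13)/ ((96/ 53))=-17.11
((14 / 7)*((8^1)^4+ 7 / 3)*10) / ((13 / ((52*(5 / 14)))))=2459000 / 21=117095.24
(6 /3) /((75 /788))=1576 /75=21.01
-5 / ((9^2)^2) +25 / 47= 163790 / 308367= 0.53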